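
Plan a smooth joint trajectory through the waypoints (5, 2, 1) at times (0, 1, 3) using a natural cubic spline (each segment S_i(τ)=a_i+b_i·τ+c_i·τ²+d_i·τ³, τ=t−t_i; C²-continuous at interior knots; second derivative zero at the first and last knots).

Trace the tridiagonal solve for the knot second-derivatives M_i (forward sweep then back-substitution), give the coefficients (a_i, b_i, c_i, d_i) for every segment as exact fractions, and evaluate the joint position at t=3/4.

Δ: Δ0=-3, Δ1=-1/2
row 1: diag=6, rhs=15; c'=1/3, d'=5/2
back: M1=5/2
M: M0=0, M1=5/2, M2=0
seg 0: a=5, c=M0/2=0, d=(M1−M0)/(6·1)=5/12, b=Δ0−h0·(2M0+M1)/6=-41/12
seg 1: a=2, c=M1/2=5/4, d=(M2−M1)/(6·2)=-5/24, b=Δ1−h1·(2M1+M2)/6=-13/6
t_q=3/4 → seg 0, τ=3/4; S=5+-41/12·τ+0·τ²+5/12·τ³=669/256

  seg 0: a=5 b=-41/12 c=0 d=5/12
  seg 1: a=2 b=-13/6 c=5/4 d=-5/24
S(3/4) = 669/256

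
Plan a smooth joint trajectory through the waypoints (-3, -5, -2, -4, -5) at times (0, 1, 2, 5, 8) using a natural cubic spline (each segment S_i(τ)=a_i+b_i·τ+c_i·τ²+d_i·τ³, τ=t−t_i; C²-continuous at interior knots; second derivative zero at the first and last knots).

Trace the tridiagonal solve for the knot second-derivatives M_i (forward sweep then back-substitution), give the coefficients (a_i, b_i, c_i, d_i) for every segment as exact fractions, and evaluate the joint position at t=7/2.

  seg 0: a=-3 b=-24/7 c=0 d=10/7
  seg 1: a=-5 b=6/7 c=30/7 d=-15/7
  seg 2: a=-2 b=3 c=-15/7 d=58/189
  seg 3: a=-4 b=-11/7 c=13/21 d=-13/189
S(7/2) = -9/7

Δ: Δ0=-2, Δ1=3, Δ2=-2/3, Δ3=-1/3
row 1: diag=4, rhs=30; c'=1/4, d'=15/2
row 2: denom=8−1·1/4=31/4; d'=(-22−1·15/2)/(31/4)=-118/31
row 3: denom=12−3·12/31=336/31; d'=(2−3·-118/31)/(336/31)=26/21
back: M3=26/21
back: M2=-118/31−12/31·26/21=-30/7
back: M1=15/2−1/4·-30/7=60/7
M: M0=0, M1=60/7, M2=-30/7, M3=26/21, M4=0
seg 0: a=-3, c=M0/2=0, d=(M1−M0)/(6·1)=10/7, b=Δ0−h0·(2M0+M1)/6=-24/7
seg 1: a=-5, c=M1/2=30/7, d=(M2−M1)/(6·1)=-15/7, b=Δ1−h1·(2M1+M2)/6=6/7
seg 2: a=-2, c=M2/2=-15/7, d=(M3−M2)/(6·3)=58/189, b=Δ2−h2·(2M2+M3)/6=3
seg 3: a=-4, c=M3/2=13/21, d=(M4−M3)/(6·3)=-13/189, b=Δ3−h3·(2M3+M4)/6=-11/7
t_q=7/2 → seg 2, τ=3/2; S=-2+3·τ+-15/7·τ²+58/189·τ³=-9/7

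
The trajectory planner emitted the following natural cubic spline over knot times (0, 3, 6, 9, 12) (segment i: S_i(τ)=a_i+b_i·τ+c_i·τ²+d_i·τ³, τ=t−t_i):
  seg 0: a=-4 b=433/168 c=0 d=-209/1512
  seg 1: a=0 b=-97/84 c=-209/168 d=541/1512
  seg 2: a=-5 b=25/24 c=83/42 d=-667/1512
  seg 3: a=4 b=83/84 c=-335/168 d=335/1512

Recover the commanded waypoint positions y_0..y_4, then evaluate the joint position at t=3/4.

y_0 = S_0(0) = a_0 = -4
y_1 = S_1(0) = a_1 = 0
y_2 = S_2(0) = a_2 = -5
y_3 = S_3(0) = a_3 = 4
y_4 = S_3(3) = -5
t_q=3/4 is in segment 0 (τ=3/4); S_0(τ)=-7617/3584

y_0=-4 y_1=0 y_2=-5 y_3=4 y_4=-5
S(3/4) = -7617/3584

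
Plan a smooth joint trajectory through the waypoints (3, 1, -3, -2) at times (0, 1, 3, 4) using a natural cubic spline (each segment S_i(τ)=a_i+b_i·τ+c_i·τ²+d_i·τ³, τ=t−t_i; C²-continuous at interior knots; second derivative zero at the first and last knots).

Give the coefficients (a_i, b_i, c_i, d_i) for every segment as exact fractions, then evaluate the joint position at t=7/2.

  seg 0: a=3 b=-29/16 c=0 d=-3/16
  seg 1: a=1 b=-19/8 c=-9/16 d=3/8
  seg 2: a=-3 b=-1/8 c=27/16 d=-9/16
S(7/2) = -347/128

Δ: Δ0=-2, Δ1=-2, Δ2=1
row 1: diag=6, rhs=0; c'=1/3, d'=0
row 2: denom=6−2·1/3=16/3; d'=(18−2·0)/(16/3)=27/8
back: M2=27/8
back: M1=0−1/3·27/8=-9/8
M: M0=0, M1=-9/8, M2=27/8, M3=0
seg 0: a=3, c=M0/2=0, d=(M1−M0)/(6·1)=-3/16, b=Δ0−h0·(2M0+M1)/6=-29/16
seg 1: a=1, c=M1/2=-9/16, d=(M2−M1)/(6·2)=3/8, b=Δ1−h1·(2M1+M2)/6=-19/8
seg 2: a=-3, c=M2/2=27/16, d=(M3−M2)/(6·1)=-9/16, b=Δ2−h2·(2M2+M3)/6=-1/8
t_q=7/2 → seg 2, τ=1/2; S=-3+-1/8·τ+27/16·τ²+-9/16·τ³=-347/128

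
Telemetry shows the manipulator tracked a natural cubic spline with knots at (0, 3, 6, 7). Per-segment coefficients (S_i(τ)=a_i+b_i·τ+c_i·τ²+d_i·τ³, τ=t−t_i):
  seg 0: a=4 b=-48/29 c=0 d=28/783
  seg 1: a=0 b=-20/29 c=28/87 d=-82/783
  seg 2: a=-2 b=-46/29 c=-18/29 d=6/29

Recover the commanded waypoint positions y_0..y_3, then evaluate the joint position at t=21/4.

y_0 = S_0(0) = a_0 = 4
y_1 = S_1(0) = a_1 = 0
y_2 = S_2(0) = a_2 = -2
y_3 = S_2(1) = -4
t_q=21/4 is in segment 1 (τ=9/4); S_1(τ)=-1035/928

y_0=4 y_1=0 y_2=-2 y_3=-4
S(21/4) = -1035/928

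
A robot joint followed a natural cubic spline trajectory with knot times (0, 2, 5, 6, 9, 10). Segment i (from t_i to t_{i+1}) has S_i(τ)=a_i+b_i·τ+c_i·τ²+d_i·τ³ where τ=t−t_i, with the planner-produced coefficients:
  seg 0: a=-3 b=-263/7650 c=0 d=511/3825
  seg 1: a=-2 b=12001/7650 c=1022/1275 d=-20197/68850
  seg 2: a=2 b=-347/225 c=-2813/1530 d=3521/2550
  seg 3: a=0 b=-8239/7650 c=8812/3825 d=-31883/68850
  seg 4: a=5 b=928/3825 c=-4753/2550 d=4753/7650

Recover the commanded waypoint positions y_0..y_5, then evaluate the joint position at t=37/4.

y_0 = S_0(0) = a_0 = -3
y_1 = S_1(0) = a_1 = -2
y_2 = S_2(0) = a_2 = 2
y_3 = S_3(0) = a_3 = 0
y_4 = S_4(0) = a_4 = 5
y_5 = S_4(1) = 4
t_q=37/4 is in segment 4 (τ=1/4); S_4(τ)=808471/163200

y_0=-3 y_1=-2 y_2=2 y_3=0 y_4=5 y_5=4
S(37/4) = 808471/163200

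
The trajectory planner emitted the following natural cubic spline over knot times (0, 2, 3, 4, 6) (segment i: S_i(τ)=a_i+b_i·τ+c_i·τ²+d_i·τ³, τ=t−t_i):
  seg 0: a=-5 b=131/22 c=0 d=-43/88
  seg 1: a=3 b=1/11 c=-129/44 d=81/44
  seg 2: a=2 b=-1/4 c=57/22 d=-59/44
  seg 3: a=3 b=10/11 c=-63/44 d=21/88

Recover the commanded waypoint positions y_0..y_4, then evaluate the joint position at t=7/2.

y_0 = S_0(0) = a_0 = -5
y_1 = S_1(0) = a_1 = 3
y_2 = S_2(0) = a_2 = 2
y_3 = S_3(0) = a_3 = 3
y_4 = S_3(2) = 1
t_q=7/2 is in segment 2 (τ=1/2); S_2(τ)=829/352

y_0=-5 y_1=3 y_2=2 y_3=3 y_4=1
S(7/2) = 829/352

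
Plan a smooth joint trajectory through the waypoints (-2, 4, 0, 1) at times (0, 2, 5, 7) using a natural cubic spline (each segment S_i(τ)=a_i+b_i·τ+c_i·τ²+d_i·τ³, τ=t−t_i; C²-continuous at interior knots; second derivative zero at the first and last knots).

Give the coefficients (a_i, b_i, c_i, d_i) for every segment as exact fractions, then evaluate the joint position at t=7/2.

Δ: Δ0=3, Δ1=-4/3, Δ2=1/2
row 1: diag=10, rhs=-26; c'=3/10, d'=-13/5
row 2: denom=10−3·3/10=91/10; d'=(11−3·-13/5)/(91/10)=188/91
back: M2=188/91
back: M1=-13/5−3/10·188/91=-293/91
M: M0=0, M1=-293/91, M2=188/91, M3=0
seg 0: a=-2, c=M0/2=0, d=(M1−M0)/(6·2)=-293/1092, b=Δ0−h0·(2M0+M1)/6=1112/273
seg 1: a=4, c=M1/2=-293/182, d=(M2−M1)/(6·3)=37/126, b=Δ1−h1·(2M1+M2)/6=233/273
seg 2: a=0, c=M2/2=94/91, d=(M3−M2)/(6·2)=-47/273, b=Δ2−h2·(2M2+M3)/6=-479/546
t_q=7/2 → seg 1, τ=3/2; S=4+233/273·τ+-293/182·τ²+37/126·τ³=551/208

  seg 0: a=-2 b=1112/273 c=0 d=-293/1092
  seg 1: a=4 b=233/273 c=-293/182 d=37/126
  seg 2: a=0 b=-479/546 c=94/91 d=-47/273
S(7/2) = 551/208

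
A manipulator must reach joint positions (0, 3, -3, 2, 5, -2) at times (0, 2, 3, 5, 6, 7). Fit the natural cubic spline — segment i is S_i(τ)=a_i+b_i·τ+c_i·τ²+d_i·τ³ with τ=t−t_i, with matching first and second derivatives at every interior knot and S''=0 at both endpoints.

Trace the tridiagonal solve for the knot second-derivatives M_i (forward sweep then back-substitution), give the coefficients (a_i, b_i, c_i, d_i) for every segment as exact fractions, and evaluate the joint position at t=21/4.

  seg 0: a=0 b=6473/1418 c=0 d=-2173/2836
  seg 1: a=3 b=-6565/1418 c=-6519/1418 d=2288/709
  seg 2: a=-3 b=-5875/1418 c=7209/1418 d=-2499/2836
  seg 3: a=2 b=7967/1418 c=-144/709 d=-3425/1418
  seg 4: a=5 b=-1442/709 c=-10563/1418 d=3521/1418
S(21/4) = 304399/90752

Δ: Δ0=3/2, Δ1=-6, Δ2=5/2, Δ3=3, Δ4=-7
row 1: diag=6, rhs=-45; c'=1/6, d'=-15/2
row 2: denom=6−1·1/6=35/6; d'=(51−1·-15/2)/(35/6)=351/35
row 3: denom=6−2·12/35=186/35; d'=(3−2·351/35)/(186/35)=-199/62
row 4: denom=4−1·35/186=709/186; d'=(-60−1·-199/62)/(709/186)=-10563/709
back: M4=-10563/709
back: M3=-199/62−35/186·-10563/709=-288/709
back: M2=351/35−12/35·-288/709=7209/709
back: M1=-15/2−1/6·7209/709=-6519/709
M: M0=0, M1=-6519/709, M2=7209/709, M3=-288/709, M4=-10563/709, M5=0
seg 0: a=0, c=M0/2=0, d=(M1−M0)/(6·2)=-2173/2836, b=Δ0−h0·(2M0+M1)/6=6473/1418
seg 1: a=3, c=M1/2=-6519/1418, d=(M2−M1)/(6·1)=2288/709, b=Δ1−h1·(2M1+M2)/6=-6565/1418
seg 2: a=-3, c=M2/2=7209/1418, d=(M3−M2)/(6·2)=-2499/2836, b=Δ2−h2·(2M2+M3)/6=-5875/1418
seg 3: a=2, c=M3/2=-144/709, d=(M4−M3)/(6·1)=-3425/1418, b=Δ3−h3·(2M3+M4)/6=7967/1418
seg 4: a=5, c=M4/2=-10563/1418, d=(M5−M4)/(6·1)=3521/1418, b=Δ4−h4·(2M4+M5)/6=-1442/709
t_q=21/4 → seg 3, τ=1/4; S=2+7967/1418·τ+-144/709·τ²+-3425/1418·τ³=304399/90752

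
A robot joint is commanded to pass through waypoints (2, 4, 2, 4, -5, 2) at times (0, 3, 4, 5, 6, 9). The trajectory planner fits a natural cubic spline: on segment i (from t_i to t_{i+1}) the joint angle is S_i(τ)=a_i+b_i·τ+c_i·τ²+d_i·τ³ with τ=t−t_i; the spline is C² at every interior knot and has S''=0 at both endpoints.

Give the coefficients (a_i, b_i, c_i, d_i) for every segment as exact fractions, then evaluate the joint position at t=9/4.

Δ: Δ0=2/3, Δ1=-2, Δ2=2, Δ3=-9, Δ4=7/3
row 1: diag=8, rhs=-16; c'=1/8, d'=-2
row 2: denom=4−1·1/8=31/8; d'=(24−1·-2)/(31/8)=208/31
row 3: denom=4−1·8/31=116/31; d'=(-66−1·208/31)/(116/31)=-1127/58
row 4: denom=8−1·31/116=897/116; d'=(68−1·-1127/58)/(897/116)=10142/897
back: M4=10142/897
back: M3=-1127/58−31/116·10142/897=-20140/897
back: M2=208/31−8/31·-20140/897=11216/897
back: M1=-2−1/8·11216/897=-3196/897
M: M0=0, M1=-3196/897, M2=11216/897, M3=-20140/897, M4=10142/897, M5=0
seg 0: a=2, c=M0/2=0, d=(M1−M0)/(6·3)=-1598/8073, b=Δ0−h0·(2M0+M1)/6=732/299
seg 1: a=4, c=M1/2=-1598/897, d=(M2−M1)/(6·1)=2402/897, b=Δ1−h1·(2M1+M2)/6=-866/299
seg 2: a=2, c=M2/2=5608/897, d=(M3−M2)/(6·1)=-134/23, b=Δ2−h2·(2M2+M3)/6=1412/897
seg 3: a=4, c=M3/2=-10070/897, d=(M4−M3)/(6·1)=5047/897, b=Δ3−h3·(2M3+M4)/6=-3050/897
seg 4: a=-5, c=M4/2=5071/897, d=(M5−M4)/(6·3)=-5071/8073, b=Δ4−h4·(2M4+M5)/6=-2683/299
t_q=9/4 → seg 0, τ=9/4; S=2+732/299·τ+0·τ²+-1598/8073·τ³=50267/9568

  seg 0: a=2 b=732/299 c=0 d=-1598/8073
  seg 1: a=4 b=-866/299 c=-1598/897 d=2402/897
  seg 2: a=2 b=1412/897 c=5608/897 d=-134/23
  seg 3: a=4 b=-3050/897 c=-10070/897 d=5047/897
  seg 4: a=-5 b=-2683/299 c=5071/897 d=-5071/8073
S(9/4) = 50267/9568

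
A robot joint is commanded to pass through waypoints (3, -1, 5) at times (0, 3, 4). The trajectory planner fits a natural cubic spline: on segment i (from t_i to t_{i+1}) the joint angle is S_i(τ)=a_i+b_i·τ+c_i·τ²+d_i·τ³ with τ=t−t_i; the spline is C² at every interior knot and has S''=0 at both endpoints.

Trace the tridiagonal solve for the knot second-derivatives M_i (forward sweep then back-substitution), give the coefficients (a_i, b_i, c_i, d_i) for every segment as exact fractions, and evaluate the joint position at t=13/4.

Δ: Δ0=-4/3, Δ1=6
row 1: diag=8, rhs=44; c'=1/8, d'=11/2
back: M1=11/2
M: M0=0, M1=11/2, M2=0
seg 0: a=3, c=M0/2=0, d=(M1−M0)/(6·3)=11/36, b=Δ0−h0·(2M0+M1)/6=-49/12
seg 1: a=-1, c=M1/2=11/4, d=(M2−M1)/(6·1)=-11/12, b=Δ1−h1·(2M1+M2)/6=25/6
t_q=13/4 → seg 1, τ=1/4; S=-1+25/6·τ+11/4·τ²+-11/12·τ³=51/256

  seg 0: a=3 b=-49/12 c=0 d=11/36
  seg 1: a=-1 b=25/6 c=11/4 d=-11/12
S(13/4) = 51/256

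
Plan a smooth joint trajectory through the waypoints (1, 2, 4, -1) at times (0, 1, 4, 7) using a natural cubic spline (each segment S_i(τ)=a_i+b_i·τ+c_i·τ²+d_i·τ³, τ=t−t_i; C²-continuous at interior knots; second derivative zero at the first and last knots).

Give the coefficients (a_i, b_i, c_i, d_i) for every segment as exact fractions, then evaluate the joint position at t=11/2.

Δ: Δ0=1, Δ1=2/3, Δ2=-5/3
row 1: diag=8, rhs=-2; c'=3/8, d'=-1/4
row 2: denom=12−3·3/8=87/8; d'=(-14−3·-1/4)/(87/8)=-106/87
back: M2=-106/87
back: M1=-1/4−3/8·-106/87=6/29
M: M0=0, M1=6/29, M2=-106/87, M3=0
seg 0: a=1, c=M0/2=0, d=(M1−M0)/(6·1)=1/29, b=Δ0−h0·(2M0+M1)/6=28/29
seg 1: a=2, c=M1/2=3/29, d=(M2−M1)/(6·3)=-62/783, b=Δ1−h1·(2M1+M2)/6=31/29
seg 2: a=4, c=M2/2=-53/87, d=(M3−M2)/(6·3)=53/783, b=Δ2−h2·(2M2+M3)/6=-13/29
t_q=11/2 → seg 2, τ=3/2; S=4+-13/29·τ+-53/87·τ²+53/783·τ³=507/232

  seg 0: a=1 b=28/29 c=0 d=1/29
  seg 1: a=2 b=31/29 c=3/29 d=-62/783
  seg 2: a=4 b=-13/29 c=-53/87 d=53/783
S(11/2) = 507/232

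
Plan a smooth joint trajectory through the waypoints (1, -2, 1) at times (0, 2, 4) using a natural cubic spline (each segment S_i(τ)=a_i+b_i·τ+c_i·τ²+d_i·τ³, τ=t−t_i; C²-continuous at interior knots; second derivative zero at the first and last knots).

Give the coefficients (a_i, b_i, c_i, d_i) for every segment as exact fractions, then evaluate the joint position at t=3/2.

Δ: Δ0=-3/2, Δ1=3/2
row 1: diag=8, rhs=18; c'=1/4, d'=9/4
back: M1=9/4
M: M0=0, M1=9/4, M2=0
seg 0: a=1, c=M0/2=0, d=(M1−M0)/(6·2)=3/16, b=Δ0−h0·(2M0+M1)/6=-9/4
seg 1: a=-2, c=M1/2=9/8, d=(M2−M1)/(6·2)=-3/16, b=Δ1−h1·(2M1+M2)/6=0
t_q=3/2 → seg 0, τ=3/2; S=1+-9/4·τ+0·τ²+3/16·τ³=-223/128

  seg 0: a=1 b=-9/4 c=0 d=3/16
  seg 1: a=-2 b=0 c=9/8 d=-3/16
S(3/2) = -223/128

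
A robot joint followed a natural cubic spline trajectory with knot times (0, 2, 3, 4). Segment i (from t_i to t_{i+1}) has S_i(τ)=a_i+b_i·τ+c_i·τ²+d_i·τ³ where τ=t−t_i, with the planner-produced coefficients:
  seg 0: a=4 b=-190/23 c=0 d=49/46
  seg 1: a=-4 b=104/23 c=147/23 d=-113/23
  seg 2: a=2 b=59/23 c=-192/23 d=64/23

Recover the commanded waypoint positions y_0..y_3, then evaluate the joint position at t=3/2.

y_0=4 y_1=-4 y_2=2 y_3=-1
S(3/2) = -1765/368

y_0 = S_0(0) = a_0 = 4
y_1 = S_1(0) = a_1 = -4
y_2 = S_2(0) = a_2 = 2
y_3 = S_2(1) = -1
t_q=3/2 is in segment 0 (τ=3/2); S_0(τ)=-1765/368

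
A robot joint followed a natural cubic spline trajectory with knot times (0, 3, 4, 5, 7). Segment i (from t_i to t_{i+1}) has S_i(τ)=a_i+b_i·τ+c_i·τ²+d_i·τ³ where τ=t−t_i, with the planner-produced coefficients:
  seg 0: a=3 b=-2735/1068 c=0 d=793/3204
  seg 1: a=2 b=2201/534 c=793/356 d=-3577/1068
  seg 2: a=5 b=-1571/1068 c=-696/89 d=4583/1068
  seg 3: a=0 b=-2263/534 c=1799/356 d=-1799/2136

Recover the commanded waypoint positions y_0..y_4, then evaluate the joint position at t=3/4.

y_0=3 y_1=2 y_2=5 y_3=0 y_4=5
S(3/4) = 26971/22784

y_0 = S_0(0) = a_0 = 3
y_1 = S_1(0) = a_1 = 2
y_2 = S_2(0) = a_2 = 5
y_3 = S_3(0) = a_3 = 0
y_4 = S_3(2) = 5
t_q=3/4 is in segment 0 (τ=3/4); S_0(τ)=26971/22784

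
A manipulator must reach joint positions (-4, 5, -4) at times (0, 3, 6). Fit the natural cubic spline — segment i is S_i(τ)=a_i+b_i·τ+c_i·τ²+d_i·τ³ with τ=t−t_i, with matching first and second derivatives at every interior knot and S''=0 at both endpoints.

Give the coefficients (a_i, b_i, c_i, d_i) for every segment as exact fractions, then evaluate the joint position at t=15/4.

  seg 0: a=-4 b=9/2 c=0 d=-1/6
  seg 1: a=5 b=0 c=-3/2 d=1/6
S(15/4) = 541/128

Δ: Δ0=3, Δ1=-3
row 1: diag=12, rhs=-36; c'=1/4, d'=-3
back: M1=-3
M: M0=0, M1=-3, M2=0
seg 0: a=-4, c=M0/2=0, d=(M1−M0)/(6·3)=-1/6, b=Δ0−h0·(2M0+M1)/6=9/2
seg 1: a=5, c=M1/2=-3/2, d=(M2−M1)/(6·3)=1/6, b=Δ1−h1·(2M1+M2)/6=0
t_q=15/4 → seg 1, τ=3/4; S=5+0·τ+-3/2·τ²+1/6·τ³=541/128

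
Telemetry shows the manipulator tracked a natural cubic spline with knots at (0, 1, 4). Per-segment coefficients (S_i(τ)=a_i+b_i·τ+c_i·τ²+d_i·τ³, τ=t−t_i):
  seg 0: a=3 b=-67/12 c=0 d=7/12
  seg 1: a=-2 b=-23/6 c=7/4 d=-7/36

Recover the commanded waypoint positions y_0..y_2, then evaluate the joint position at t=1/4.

y_0=3 y_1=-2 y_2=-3
S(1/4) = 413/256

y_0 = S_0(0) = a_0 = 3
y_1 = S_1(0) = a_1 = -2
y_2 = S_1(3) = -3
t_q=1/4 is in segment 0 (τ=1/4); S_0(τ)=413/256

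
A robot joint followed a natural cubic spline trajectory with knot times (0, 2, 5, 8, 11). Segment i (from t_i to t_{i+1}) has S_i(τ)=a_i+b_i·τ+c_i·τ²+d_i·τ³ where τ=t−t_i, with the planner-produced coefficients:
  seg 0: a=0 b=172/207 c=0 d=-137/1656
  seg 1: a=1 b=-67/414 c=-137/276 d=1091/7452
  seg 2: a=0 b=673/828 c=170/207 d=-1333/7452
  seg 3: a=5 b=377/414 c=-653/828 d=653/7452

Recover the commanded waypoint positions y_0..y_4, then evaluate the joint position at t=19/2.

y_0 = S_0(0) = a_0 = 0
y_1 = S_1(0) = a_1 = 1
y_2 = S_2(0) = a_2 = 0
y_3 = S_3(0) = a_3 = 5
y_4 = S_3(3) = 3
t_q=19/2 is in segment 3 (τ=3/2); S_3(τ)=3597/736

y_0=0 y_1=1 y_2=0 y_3=5 y_4=3
S(19/2) = 3597/736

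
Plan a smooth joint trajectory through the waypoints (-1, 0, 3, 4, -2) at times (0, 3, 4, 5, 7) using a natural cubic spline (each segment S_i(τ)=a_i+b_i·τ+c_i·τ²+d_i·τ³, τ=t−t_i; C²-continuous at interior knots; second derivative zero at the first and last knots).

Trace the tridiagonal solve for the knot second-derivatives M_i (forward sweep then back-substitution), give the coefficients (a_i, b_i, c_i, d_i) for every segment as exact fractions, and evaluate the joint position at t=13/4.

  seg 0: a=-1 b=-223/267 c=0 d=104/801
  seg 1: a=0 b=713/267 c=104/89 d=-224/267
  seg 2: a=3 b=665/267 c=-120/89 d=-38/267
  seg 3: a=4 b=-169/267 c=-158/89 d=79/267
S(13/4) = 259/356

Δ: Δ0=1/3, Δ1=3, Δ2=1, Δ3=-3
row 1: diag=8, rhs=16; c'=1/8, d'=2
row 2: denom=4−1·1/8=31/8; d'=(-12−1·2)/(31/8)=-112/31
row 3: denom=6−1·8/31=178/31; d'=(-24−1·-112/31)/(178/31)=-316/89
back: M3=-316/89
back: M2=-112/31−8/31·-316/89=-240/89
back: M1=2−1/8·-240/89=208/89
M: M0=0, M1=208/89, M2=-240/89, M3=-316/89, M4=0
seg 0: a=-1, c=M0/2=0, d=(M1−M0)/(6·3)=104/801, b=Δ0−h0·(2M0+M1)/6=-223/267
seg 1: a=0, c=M1/2=104/89, d=(M2−M1)/(6·1)=-224/267, b=Δ1−h1·(2M1+M2)/6=713/267
seg 2: a=3, c=M2/2=-120/89, d=(M3−M2)/(6·1)=-38/267, b=Δ2−h2·(2M2+M3)/6=665/267
seg 3: a=4, c=M3/2=-158/89, d=(M4−M3)/(6·2)=79/267, b=Δ3−h3·(2M3+M4)/6=-169/267
t_q=13/4 → seg 1, τ=1/4; S=0+713/267·τ+104/89·τ²+-224/267·τ³=259/356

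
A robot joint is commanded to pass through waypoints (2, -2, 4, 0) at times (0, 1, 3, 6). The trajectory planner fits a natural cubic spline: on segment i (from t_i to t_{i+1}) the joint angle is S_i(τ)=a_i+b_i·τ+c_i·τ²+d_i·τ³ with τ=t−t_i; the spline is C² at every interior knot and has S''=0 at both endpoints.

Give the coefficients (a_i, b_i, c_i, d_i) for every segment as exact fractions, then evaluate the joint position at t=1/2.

  seg 0: a=2 b=-227/42 c=0 d=59/42
  seg 1: a=-2 b=-25/21 c=59/14 d=-89/84
  seg 2: a=4 b=62/21 c=-15/7 d=5/21
S(1/2) = -59/112

Δ: Δ0=-4, Δ1=3, Δ2=-4/3
row 1: diag=6, rhs=42; c'=1/3, d'=7
row 2: denom=10−2·1/3=28/3; d'=(-26−2·7)/(28/3)=-30/7
back: M2=-30/7
back: M1=7−1/3·-30/7=59/7
M: M0=0, M1=59/7, M2=-30/7, M3=0
seg 0: a=2, c=M0/2=0, d=(M1−M0)/(6·1)=59/42, b=Δ0−h0·(2M0+M1)/6=-227/42
seg 1: a=-2, c=M1/2=59/14, d=(M2−M1)/(6·2)=-89/84, b=Δ1−h1·(2M1+M2)/6=-25/21
seg 2: a=4, c=M2/2=-15/7, d=(M3−M2)/(6·3)=5/21, b=Δ2−h2·(2M2+M3)/6=62/21
t_q=1/2 → seg 0, τ=1/2; S=2+-227/42·τ+0·τ²+59/42·τ³=-59/112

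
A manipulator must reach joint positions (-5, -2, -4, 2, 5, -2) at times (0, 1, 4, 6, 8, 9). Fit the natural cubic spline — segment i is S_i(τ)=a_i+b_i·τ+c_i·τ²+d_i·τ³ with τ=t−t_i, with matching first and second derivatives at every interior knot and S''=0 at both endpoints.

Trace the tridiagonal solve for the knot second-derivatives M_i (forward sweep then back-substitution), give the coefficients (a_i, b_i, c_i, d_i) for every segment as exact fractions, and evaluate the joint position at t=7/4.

Δ: Δ0=3, Δ1=-2/3, Δ2=3, Δ3=3/2, Δ4=-7
row 1: diag=8, rhs=-22; c'=3/8, d'=-11/4
row 2: denom=10−3·3/8=71/8; d'=(22−3·-11/4)/(71/8)=242/71
row 3: denom=8−2·16/71=536/71; d'=(-9−2·242/71)/(536/71)=-1123/536
row 4: denom=6−2·71/268=733/134; d'=(-51−2·-1123/536)/(733/134)=-12545/1466
back: M4=-12545/1466
back: M3=-1123/536−71/268·-12545/1466=126/733
back: M2=242/71−16/71·126/733=2470/733
back: M1=-11/4−3/8·2470/733=-2942/733
M: M0=0, M1=-2942/733, M2=2470/733, M3=126/733, M4=-12545/1466, M5=0
seg 0: a=-5, c=M0/2=0, d=(M1−M0)/(6·1)=-1471/2199, b=Δ0−h0·(2M0+M1)/6=8068/2199
seg 1: a=-2, c=M1/2=-1471/733, d=(M2−M1)/(6·3)=902/2199, b=Δ1−h1·(2M1+M2)/6=3655/2199
seg 2: a=-4, c=M2/2=1235/733, d=(M3−M2)/(6·2)=-586/2199, b=Δ2−h2·(2M2+M3)/6=1531/2199
seg 3: a=2, c=M3/2=63/733, d=(M4−M3)/(6·2)=-12797/17592, b=Δ3−h3·(2M3+M4)/6=9319/2199
seg 4: a=5, c=M4/2=-12545/2932, d=(M5−M4)/(6·1)=12545/8796, b=Δ4−h4·(2M4+M5)/6=-18241/4398
t_q=7/4 → seg 1, τ=3/4; S=-2+3655/2199·τ+-1471/733·τ²+902/2199·τ³=-40091/23456

  seg 0: a=-5 b=8068/2199 c=0 d=-1471/2199
  seg 1: a=-2 b=3655/2199 c=-1471/733 d=902/2199
  seg 2: a=-4 b=1531/2199 c=1235/733 d=-586/2199
  seg 3: a=2 b=9319/2199 c=63/733 d=-12797/17592
  seg 4: a=5 b=-18241/4398 c=-12545/2932 d=12545/8796
S(7/4) = -40091/23456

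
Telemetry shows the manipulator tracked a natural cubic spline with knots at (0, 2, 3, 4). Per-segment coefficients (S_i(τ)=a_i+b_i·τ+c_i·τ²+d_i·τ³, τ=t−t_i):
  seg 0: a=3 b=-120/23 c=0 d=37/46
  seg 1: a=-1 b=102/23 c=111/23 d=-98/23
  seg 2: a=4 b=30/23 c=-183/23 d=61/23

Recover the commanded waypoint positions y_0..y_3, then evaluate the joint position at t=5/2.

y_0=3 y_1=-1 y_2=4 y_3=0
S(5/2) = 87/46

y_0 = S_0(0) = a_0 = 3
y_1 = S_1(0) = a_1 = -1
y_2 = S_2(0) = a_2 = 4
y_3 = S_2(1) = 0
t_q=5/2 is in segment 1 (τ=1/2); S_1(τ)=87/46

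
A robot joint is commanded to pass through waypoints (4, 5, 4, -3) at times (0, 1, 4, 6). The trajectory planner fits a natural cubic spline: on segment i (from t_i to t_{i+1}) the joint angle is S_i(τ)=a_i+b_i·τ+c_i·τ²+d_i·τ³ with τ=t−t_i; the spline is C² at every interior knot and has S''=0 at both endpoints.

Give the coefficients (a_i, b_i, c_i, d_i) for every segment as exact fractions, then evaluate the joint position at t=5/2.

Δ: Δ0=1, Δ1=-1/3, Δ2=-7/2
row 1: diag=8, rhs=-8; c'=3/8, d'=-1
row 2: denom=10−3·3/8=71/8; d'=(-19−3·-1)/(71/8)=-128/71
back: M2=-128/71
back: M1=-1−3/8·-128/71=-23/71
M: M0=0, M1=-23/71, M2=-128/71, M3=0
seg 0: a=4, c=M0/2=0, d=(M1−M0)/(6·1)=-23/426, b=Δ0−h0·(2M0+M1)/6=449/426
seg 1: a=5, c=M1/2=-23/142, d=(M2−M1)/(6·3)=-35/426, b=Δ1−h1·(2M1+M2)/6=190/213
seg 2: a=4, c=M2/2=-64/71, d=(M3−M2)/(6·2)=32/213, b=Δ2−h2·(2M2+M3)/6=-979/426
t_q=5/2 → seg 1, τ=3/2; S=5+190/213·τ+-23/142·τ²+-35/426·τ³=6471/1136

  seg 0: a=4 b=449/426 c=0 d=-23/426
  seg 1: a=5 b=190/213 c=-23/142 d=-35/426
  seg 2: a=4 b=-979/426 c=-64/71 d=32/213
S(5/2) = 6471/1136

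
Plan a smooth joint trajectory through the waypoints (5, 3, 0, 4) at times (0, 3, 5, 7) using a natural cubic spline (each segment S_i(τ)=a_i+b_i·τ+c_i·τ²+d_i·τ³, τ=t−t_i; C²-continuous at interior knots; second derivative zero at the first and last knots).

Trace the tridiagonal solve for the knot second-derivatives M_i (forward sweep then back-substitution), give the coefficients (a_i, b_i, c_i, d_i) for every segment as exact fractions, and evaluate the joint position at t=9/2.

  seg 0: a=5 b=-29/228 c=0 d=-41/684
  seg 1: a=3 b=-199/114 c=-41/76 d=151/456
  seg 2: a=0 b=4/57 c=55/38 d=-55/228
S(9/2) = 347/1216

Δ: Δ0=-2/3, Δ1=-3/2, Δ2=2
row 1: diag=10, rhs=-5; c'=1/5, d'=-1/2
row 2: denom=8−2·1/5=38/5; d'=(21−2·-1/2)/(38/5)=55/19
back: M2=55/19
back: M1=-1/2−1/5·55/19=-41/38
M: M0=0, M1=-41/38, M2=55/19, M3=0
seg 0: a=5, c=M0/2=0, d=(M1−M0)/(6·3)=-41/684, b=Δ0−h0·(2M0+M1)/6=-29/228
seg 1: a=3, c=M1/2=-41/76, d=(M2−M1)/(6·2)=151/456, b=Δ1−h1·(2M1+M2)/6=-199/114
seg 2: a=0, c=M2/2=55/38, d=(M3−M2)/(6·2)=-55/228, b=Δ2−h2·(2M2+M3)/6=4/57
t_q=9/2 → seg 1, τ=3/2; S=3+-199/114·τ+-41/76·τ²+151/456·τ³=347/1216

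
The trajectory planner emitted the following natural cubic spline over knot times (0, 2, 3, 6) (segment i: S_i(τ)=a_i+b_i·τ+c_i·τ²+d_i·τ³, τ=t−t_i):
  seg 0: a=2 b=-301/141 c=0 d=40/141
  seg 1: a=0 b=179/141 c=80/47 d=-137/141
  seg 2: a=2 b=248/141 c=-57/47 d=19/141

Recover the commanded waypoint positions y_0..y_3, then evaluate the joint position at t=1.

y_0 = S_0(0) = a_0 = 2
y_1 = S_1(0) = a_1 = 0
y_2 = S_2(0) = a_2 = 2
y_3 = S_2(3) = 0
t_q=1 is in segment 0 (τ=1); S_0(τ)=7/47

y_0=2 y_1=0 y_2=2 y_3=0
S(1) = 7/47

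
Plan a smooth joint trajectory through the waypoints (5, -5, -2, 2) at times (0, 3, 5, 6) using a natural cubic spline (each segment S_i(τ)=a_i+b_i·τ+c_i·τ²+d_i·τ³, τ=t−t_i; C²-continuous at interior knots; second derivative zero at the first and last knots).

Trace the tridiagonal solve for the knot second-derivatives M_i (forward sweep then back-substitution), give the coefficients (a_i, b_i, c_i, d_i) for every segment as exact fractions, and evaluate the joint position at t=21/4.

Δ: Δ0=-10/3, Δ1=3/2, Δ2=4
row 1: diag=10, rhs=29; c'=1/5, d'=29/10
row 2: denom=6−2·1/5=28/5; d'=(15−2·29/10)/(28/5)=23/14
back: M2=23/14
back: M1=29/10−1/5·23/14=18/7
M: M0=0, M1=18/7, M2=23/14, M3=0
seg 0: a=5, c=M0/2=0, d=(M1−M0)/(6·3)=1/7, b=Δ0−h0·(2M0+M1)/6=-97/21
seg 1: a=-5, c=M1/2=9/7, d=(M2−M1)/(6·2)=-13/168, b=Δ1−h1·(2M1+M2)/6=-16/21
seg 2: a=-2, c=M2/2=23/28, d=(M3−M2)/(6·1)=-23/84, b=Δ2−h2·(2M2+M3)/6=145/42
t_q=21/4 → seg 2, τ=1/4; S=-2+145/42·τ+23/28·τ²+-23/84·τ³=-279/256

  seg 0: a=5 b=-97/21 c=0 d=1/7
  seg 1: a=-5 b=-16/21 c=9/7 d=-13/168
  seg 2: a=-2 b=145/42 c=23/28 d=-23/84
S(21/4) = -279/256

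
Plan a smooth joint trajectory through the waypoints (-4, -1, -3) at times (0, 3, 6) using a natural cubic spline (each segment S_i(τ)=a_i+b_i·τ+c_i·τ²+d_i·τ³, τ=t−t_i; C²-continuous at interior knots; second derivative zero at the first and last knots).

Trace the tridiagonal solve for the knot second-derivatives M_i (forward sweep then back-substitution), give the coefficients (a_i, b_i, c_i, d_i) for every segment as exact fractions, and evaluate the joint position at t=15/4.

  seg 0: a=-4 b=17/12 c=0 d=-5/108
  seg 1: a=-1 b=1/6 c=-5/12 d=5/108
S(15/4) = -279/256

Δ: Δ0=1, Δ1=-2/3
row 1: diag=12, rhs=-10; c'=1/4, d'=-5/6
back: M1=-5/6
M: M0=0, M1=-5/6, M2=0
seg 0: a=-4, c=M0/2=0, d=(M1−M0)/(6·3)=-5/108, b=Δ0−h0·(2M0+M1)/6=17/12
seg 1: a=-1, c=M1/2=-5/12, d=(M2−M1)/(6·3)=5/108, b=Δ1−h1·(2M1+M2)/6=1/6
t_q=15/4 → seg 1, τ=3/4; S=-1+1/6·τ+-5/12·τ²+5/108·τ³=-279/256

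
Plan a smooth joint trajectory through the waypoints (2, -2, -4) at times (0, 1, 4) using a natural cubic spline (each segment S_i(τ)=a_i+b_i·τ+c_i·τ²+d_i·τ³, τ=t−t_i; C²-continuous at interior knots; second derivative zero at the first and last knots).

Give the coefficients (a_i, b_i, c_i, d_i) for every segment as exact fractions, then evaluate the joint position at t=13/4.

Δ: Δ0=-4, Δ1=-2/3
row 1: diag=8, rhs=20; c'=3/8, d'=5/2
back: M1=5/2
M: M0=0, M1=5/2, M2=0
seg 0: a=2, c=M0/2=0, d=(M1−M0)/(6·1)=5/12, b=Δ0−h0·(2M0+M1)/6=-53/12
seg 1: a=-2, c=M1/2=5/4, d=(M2−M1)/(6·3)=-5/36, b=Δ1−h1·(2M1+M2)/6=-19/6
t_q=13/4 → seg 1, τ=9/4; S=-2+-19/6·τ+5/4·τ²+-5/36·τ³=-1121/256

  seg 0: a=2 b=-53/12 c=0 d=5/12
  seg 1: a=-2 b=-19/6 c=5/4 d=-5/36
S(13/4) = -1121/256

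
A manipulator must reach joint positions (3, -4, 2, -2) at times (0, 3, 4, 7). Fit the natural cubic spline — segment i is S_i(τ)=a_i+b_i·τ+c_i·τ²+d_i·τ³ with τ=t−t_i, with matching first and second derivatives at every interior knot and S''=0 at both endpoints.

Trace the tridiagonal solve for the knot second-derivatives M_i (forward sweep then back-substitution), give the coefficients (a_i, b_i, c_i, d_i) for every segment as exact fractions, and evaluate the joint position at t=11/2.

  seg 0: a=3 b=-41/7 c=0 d=74/189
  seg 1: a=-4 b=33/7 c=74/21 d=-47/21
  seg 2: a=2 b=106/21 c=-67/21 d=67/189
S(11/2) = 201/56

Δ: Δ0=-7/3, Δ1=6, Δ2=-4/3
row 1: diag=8, rhs=50; c'=1/8, d'=25/4
row 2: denom=8−1·1/8=63/8; d'=(-44−1·25/4)/(63/8)=-134/21
back: M2=-134/21
back: M1=25/4−1/8·-134/21=148/21
M: M0=0, M1=148/21, M2=-134/21, M3=0
seg 0: a=3, c=M0/2=0, d=(M1−M0)/(6·3)=74/189, b=Δ0−h0·(2M0+M1)/6=-41/7
seg 1: a=-4, c=M1/2=74/21, d=(M2−M1)/(6·1)=-47/21, b=Δ1−h1·(2M1+M2)/6=33/7
seg 2: a=2, c=M2/2=-67/21, d=(M3−M2)/(6·3)=67/189, b=Δ2−h2·(2M2+M3)/6=106/21
t_q=11/2 → seg 2, τ=3/2; S=2+106/21·τ+-67/21·τ²+67/189·τ³=201/56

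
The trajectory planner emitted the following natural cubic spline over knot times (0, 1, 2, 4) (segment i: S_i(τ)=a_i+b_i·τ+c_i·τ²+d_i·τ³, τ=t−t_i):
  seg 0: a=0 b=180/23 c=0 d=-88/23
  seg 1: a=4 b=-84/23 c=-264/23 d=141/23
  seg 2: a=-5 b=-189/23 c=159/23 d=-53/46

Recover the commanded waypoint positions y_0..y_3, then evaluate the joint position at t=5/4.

y_0 = S_0(0) = a_0 = 0
y_1 = S_1(0) = a_1 = 4
y_2 = S_2(0) = a_2 = -5
y_3 = S_2(2) = -3
t_q=5/4 is in segment 1 (τ=1/4); S_1(τ)=3629/1472

y_0=0 y_1=4 y_2=-5 y_3=-3
S(5/4) = 3629/1472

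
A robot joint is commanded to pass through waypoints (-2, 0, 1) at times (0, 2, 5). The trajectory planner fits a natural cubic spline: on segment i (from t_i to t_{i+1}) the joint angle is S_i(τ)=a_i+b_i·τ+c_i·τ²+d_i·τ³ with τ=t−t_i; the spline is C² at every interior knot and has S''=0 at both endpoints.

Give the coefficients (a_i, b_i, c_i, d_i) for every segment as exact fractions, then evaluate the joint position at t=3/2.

Δ: Δ0=1, Δ1=1/3
row 1: diag=10, rhs=-4; c'=3/10, d'=-2/5
back: M1=-2/5
M: M0=0, M1=-2/5, M2=0
seg 0: a=-2, c=M0/2=0, d=(M1−M0)/(6·2)=-1/30, b=Δ0−h0·(2M0+M1)/6=17/15
seg 1: a=0, c=M1/2=-1/5, d=(M2−M1)/(6·3)=1/45, b=Δ1−h1·(2M1+M2)/6=11/15
t_q=3/2 → seg 0, τ=3/2; S=-2+17/15·τ+0·τ²+-1/30·τ³=-33/80

  seg 0: a=-2 b=17/15 c=0 d=-1/30
  seg 1: a=0 b=11/15 c=-1/5 d=1/45
S(3/2) = -33/80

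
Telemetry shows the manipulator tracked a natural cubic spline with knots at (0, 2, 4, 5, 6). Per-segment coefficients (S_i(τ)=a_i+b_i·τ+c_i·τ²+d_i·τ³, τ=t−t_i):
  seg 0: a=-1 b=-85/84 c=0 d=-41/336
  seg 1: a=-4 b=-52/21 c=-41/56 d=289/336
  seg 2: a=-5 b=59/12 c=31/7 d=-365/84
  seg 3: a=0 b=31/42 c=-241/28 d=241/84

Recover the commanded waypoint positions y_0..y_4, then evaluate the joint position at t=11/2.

y_0=-1 y_1=-4 y_2=-5 y_3=0 y_4=-5
S(11/2) = -319/224

y_0 = S_0(0) = a_0 = -1
y_1 = S_1(0) = a_1 = -4
y_2 = S_2(0) = a_2 = -5
y_3 = S_3(0) = a_3 = 0
y_4 = S_3(1) = -5
t_q=11/2 is in segment 3 (τ=1/2); S_3(τ)=-319/224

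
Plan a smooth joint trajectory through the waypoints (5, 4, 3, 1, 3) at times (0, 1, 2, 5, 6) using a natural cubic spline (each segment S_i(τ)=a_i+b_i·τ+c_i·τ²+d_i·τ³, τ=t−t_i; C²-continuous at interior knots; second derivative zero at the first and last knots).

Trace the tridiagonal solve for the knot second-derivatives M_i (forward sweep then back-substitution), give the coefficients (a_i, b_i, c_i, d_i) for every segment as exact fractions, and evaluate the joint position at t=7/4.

  seg 0: a=5 b=-163/159 c=0 d=4/159
  seg 1: a=4 b=-151/159 c=4/53 d=-20/159
  seg 2: a=3 b=-187/159 c=-16/53 d=25/159
  seg 3: a=1 b=200/159 c=59/53 d=-59/159
S(7/4) = 2779/848

Δ: Δ0=-1, Δ1=-1, Δ2=-2/3, Δ3=2
row 1: diag=4, rhs=0; c'=1/4, d'=0
row 2: denom=8−1·1/4=31/4; d'=(2−1·0)/(31/4)=8/31
row 3: denom=8−3·12/31=212/31; d'=(16−3·8/31)/(212/31)=118/53
back: M3=118/53
back: M2=8/31−12/31·118/53=-32/53
back: M1=0−1/4·-32/53=8/53
M: M0=0, M1=8/53, M2=-32/53, M3=118/53, M4=0
seg 0: a=5, c=M0/2=0, d=(M1−M0)/(6·1)=4/159, b=Δ0−h0·(2M0+M1)/6=-163/159
seg 1: a=4, c=M1/2=4/53, d=(M2−M1)/(6·1)=-20/159, b=Δ1−h1·(2M1+M2)/6=-151/159
seg 2: a=3, c=M2/2=-16/53, d=(M3−M2)/(6·3)=25/159, b=Δ2−h2·(2M2+M3)/6=-187/159
seg 3: a=1, c=M3/2=59/53, d=(M4−M3)/(6·1)=-59/159, b=Δ3−h3·(2M3+M4)/6=200/159
t_q=7/4 → seg 1, τ=3/4; S=4+-151/159·τ+4/53·τ²+-20/159·τ³=2779/848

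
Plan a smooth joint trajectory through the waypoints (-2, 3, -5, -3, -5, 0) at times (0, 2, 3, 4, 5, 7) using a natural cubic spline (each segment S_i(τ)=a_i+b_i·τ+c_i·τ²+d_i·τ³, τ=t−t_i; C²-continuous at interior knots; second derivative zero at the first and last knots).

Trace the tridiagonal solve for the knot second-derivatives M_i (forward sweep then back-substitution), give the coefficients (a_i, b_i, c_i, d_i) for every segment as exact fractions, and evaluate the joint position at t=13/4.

  seg 0: a=-2 b=7111/986 c=0 d=-2323/1972
  seg 1: a=3 b=-6827/986 c=-6969/986 d=2954/493
  seg 2: a=-5 b=-3041/986 c=10755/986 d=-99/17
  seg 3: a=-3 b=1243/986 c=-6471/986 d=1628/493
  seg 4: a=-5 b=-1931/986 c=3297/986 d=-1099/1972
S(13/4) = -163449/31552

Δ: Δ0=5/2, Δ1=-8, Δ2=2, Δ3=-2, Δ4=5/2
row 1: diag=6, rhs=-63; c'=1/6, d'=-21/2
row 2: denom=4−1·1/6=23/6; d'=(60−1·-21/2)/(23/6)=423/23
row 3: denom=4−1·6/23=86/23; d'=(-24−1·423/23)/(86/23)=-975/86
row 4: denom=6−1·23/86=493/86; d'=(27−1·-975/86)/(493/86)=3297/493
back: M4=3297/493
back: M3=-975/86−23/86·3297/493=-6471/493
back: M2=423/23−6/23·-6471/493=10755/493
back: M1=-21/2−1/6·10755/493=-6969/493
M: M0=0, M1=-6969/493, M2=10755/493, M3=-6471/493, M4=3297/493, M5=0
seg 0: a=-2, c=M0/2=0, d=(M1−M0)/(6·2)=-2323/1972, b=Δ0−h0·(2M0+M1)/6=7111/986
seg 1: a=3, c=M1/2=-6969/986, d=(M2−M1)/(6·1)=2954/493, b=Δ1−h1·(2M1+M2)/6=-6827/986
seg 2: a=-5, c=M2/2=10755/986, d=(M3−M2)/(6·1)=-99/17, b=Δ2−h2·(2M2+M3)/6=-3041/986
seg 3: a=-3, c=M3/2=-6471/986, d=(M4−M3)/(6·1)=1628/493, b=Δ3−h3·(2M3+M4)/6=1243/986
seg 4: a=-5, c=M4/2=3297/986, d=(M5−M4)/(6·2)=-1099/1972, b=Δ4−h4·(2M4+M5)/6=-1931/986
t_q=13/4 → seg 2, τ=1/4; S=-5+-3041/986·τ+10755/986·τ²+-99/17·τ³=-163449/31552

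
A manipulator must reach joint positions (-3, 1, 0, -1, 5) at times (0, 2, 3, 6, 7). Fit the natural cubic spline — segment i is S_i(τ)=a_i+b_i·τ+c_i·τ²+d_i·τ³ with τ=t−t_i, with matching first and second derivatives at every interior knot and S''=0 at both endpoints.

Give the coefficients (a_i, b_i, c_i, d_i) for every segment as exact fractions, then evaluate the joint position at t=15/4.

Δ: Δ0=2, Δ1=-1, Δ2=-1/3, Δ3=6
row 1: diag=6, rhs=-18; c'=1/6, d'=-3
row 2: denom=8−1·1/6=47/6; d'=(4−1·-3)/(47/6)=42/47
row 3: denom=8−3·18/47=322/47; d'=(38−3·42/47)/(322/47)=830/161
back: M3=830/161
back: M2=42/47−18/47·830/161=-174/161
back: M1=-3−1/6·-174/161=-454/161
M: M0=0, M1=-454/161, M2=-174/161, M3=830/161, M4=0
seg 0: a=-3, c=M0/2=0, d=(M1−M0)/(6·2)=-227/966, b=Δ0−h0·(2M0+M1)/6=1420/483
seg 1: a=1, c=M1/2=-227/161, d=(M2−M1)/(6·1)=20/69, b=Δ1−h1·(2M1+M2)/6=58/483
seg 2: a=0, c=M2/2=-87/161, d=(M3−M2)/(6·3)=502/1449, b=Δ2−h2·(2M2+M3)/6=-884/483
seg 3: a=-1, c=M3/2=415/161, d=(M4−M3)/(6·1)=-415/483, b=Δ3−h3·(2M3+M4)/6=2068/483
t_q=15/4 → seg 2, τ=3/4; S=0+-884/483·τ+-87/161·τ²+502/1449·τ³=-7885/5152

  seg 0: a=-3 b=1420/483 c=0 d=-227/966
  seg 1: a=1 b=58/483 c=-227/161 d=20/69
  seg 2: a=0 b=-884/483 c=-87/161 d=502/1449
  seg 3: a=-1 b=2068/483 c=415/161 d=-415/483
S(15/4) = -7885/5152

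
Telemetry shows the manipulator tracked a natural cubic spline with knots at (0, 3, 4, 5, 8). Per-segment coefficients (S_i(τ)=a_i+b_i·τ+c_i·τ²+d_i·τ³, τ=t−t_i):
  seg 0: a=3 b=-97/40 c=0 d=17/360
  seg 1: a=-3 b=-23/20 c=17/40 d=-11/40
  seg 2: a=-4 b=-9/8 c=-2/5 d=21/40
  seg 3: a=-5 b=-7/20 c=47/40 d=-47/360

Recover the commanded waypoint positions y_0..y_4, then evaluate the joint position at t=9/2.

y_0=3 y_1=-3 y_2=-4 y_3=-5 y_4=1
S(9/2) = -1471/320

y_0 = S_0(0) = a_0 = 3
y_1 = S_1(0) = a_1 = -3
y_2 = S_2(0) = a_2 = -4
y_3 = S_3(0) = a_3 = -5
y_4 = S_3(3) = 1
t_q=9/2 is in segment 2 (τ=1/2); S_2(τ)=-1471/320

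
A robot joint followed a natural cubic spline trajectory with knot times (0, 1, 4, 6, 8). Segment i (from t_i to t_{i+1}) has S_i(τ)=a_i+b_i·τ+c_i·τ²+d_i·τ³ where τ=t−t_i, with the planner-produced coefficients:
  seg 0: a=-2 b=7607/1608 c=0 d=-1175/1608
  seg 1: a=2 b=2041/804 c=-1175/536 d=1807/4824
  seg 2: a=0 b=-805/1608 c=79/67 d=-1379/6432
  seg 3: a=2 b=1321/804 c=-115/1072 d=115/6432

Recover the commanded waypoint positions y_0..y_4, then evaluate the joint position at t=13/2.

y_0=-2 y_1=2 y_2=0 y_3=2 y_4=5
S(13/2) = 47973/17152

y_0 = S_0(0) = a_0 = -2
y_1 = S_1(0) = a_1 = 2
y_2 = S_2(0) = a_2 = 0
y_3 = S_3(0) = a_3 = 2
y_4 = S_3(2) = 5
t_q=13/2 is in segment 3 (τ=1/2); S_3(τ)=47973/17152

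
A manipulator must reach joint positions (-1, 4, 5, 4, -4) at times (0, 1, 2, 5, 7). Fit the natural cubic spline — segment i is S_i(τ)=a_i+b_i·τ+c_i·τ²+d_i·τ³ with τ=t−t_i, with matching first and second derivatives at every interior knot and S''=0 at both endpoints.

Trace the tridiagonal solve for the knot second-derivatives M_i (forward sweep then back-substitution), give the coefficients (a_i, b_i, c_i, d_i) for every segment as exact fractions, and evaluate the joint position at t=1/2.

Δ: Δ0=5, Δ1=1, Δ2=-1/3, Δ3=-4
row 1: diag=4, rhs=-24; c'=1/4, d'=-6
row 2: denom=8−1·1/4=31/4; d'=(-8−1·-6)/(31/4)=-8/31
row 3: denom=10−3·12/31=274/31; d'=(-22−3·-8/31)/(274/31)=-329/137
back: M3=-329/137
back: M2=-8/31−12/31·-329/137=92/137
back: M1=-6−1/4·92/137=-845/137
M: M0=0, M1=-845/137, M2=92/137, M3=-329/137, M4=0
seg 0: a=-1, c=M0/2=0, d=(M1−M0)/(6·1)=-845/822, b=Δ0−h0·(2M0+M1)/6=4955/822
seg 1: a=4, c=M1/2=-845/274, d=(M2−M1)/(6·1)=937/822, b=Δ1−h1·(2M1+M2)/6=1210/411
seg 2: a=5, c=M2/2=46/137, d=(M3−M2)/(6·3)=-421/2466, b=Δ2−h2·(2M2+M3)/6=161/822
seg 3: a=4, c=M3/2=-329/274, d=(M4−M3)/(6·2)=329/1644, b=Δ3−h3·(2M3+M4)/6=-986/411
t_q=1/2 → seg 0, τ=1/2; S=-1+4955/822·τ+0·τ²+-845/822·τ³=4133/2192

  seg 0: a=-1 b=4955/822 c=0 d=-845/822
  seg 1: a=4 b=1210/411 c=-845/274 d=937/822
  seg 2: a=5 b=161/822 c=46/137 d=-421/2466
  seg 3: a=4 b=-986/411 c=-329/274 d=329/1644
S(1/2) = 4133/2192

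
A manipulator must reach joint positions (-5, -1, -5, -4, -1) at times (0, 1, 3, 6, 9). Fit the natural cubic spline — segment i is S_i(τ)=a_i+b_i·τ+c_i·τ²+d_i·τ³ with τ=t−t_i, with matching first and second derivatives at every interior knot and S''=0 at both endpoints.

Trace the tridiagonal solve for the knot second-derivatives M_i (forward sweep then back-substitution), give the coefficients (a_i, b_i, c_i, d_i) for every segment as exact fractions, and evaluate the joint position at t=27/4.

Δ: Δ0=4, Δ1=-2, Δ2=1/3, Δ3=1
row 1: diag=6, rhs=-36; c'=1/3, d'=-6
row 2: denom=10−2·1/3=28/3; d'=(14−2·-6)/(28/3)=39/14
row 3: denom=12−3·9/28=309/28; d'=(4−3·39/14)/(309/28)=-122/309
back: M3=-122/309
back: M2=39/14−9/28·-122/309=300/103
back: M1=-6−1/3·300/103=-718/103
M: M0=0, M1=-718/103, M2=300/103, M3=-122/309, M4=0
seg 0: a=-5, c=M0/2=0, d=(M1−M0)/(6·1)=-359/309, b=Δ0−h0·(2M0+M1)/6=1595/309
seg 1: a=-1, c=M1/2=-359/103, d=(M2−M1)/(6·2)=509/618, b=Δ1−h1·(2M1+M2)/6=518/309
seg 2: a=-5, c=M2/2=150/103, d=(M3−M2)/(6·3)=-511/2781, b=Δ2−h2·(2M2+M3)/6=-736/309
seg 3: a=-4, c=M3/2=-61/309, d=(M4−M3)/(6·3)=61/2781, b=Δ3−h3·(2M3+M4)/6=431/309
t_q=27/4 → seg 3, τ=3/4; S=-4+431/309·τ+-61/309·τ²+61/2781·τ³=-20143/6592

  seg 0: a=-5 b=1595/309 c=0 d=-359/309
  seg 1: a=-1 b=518/309 c=-359/103 d=509/618
  seg 2: a=-5 b=-736/309 c=150/103 d=-511/2781
  seg 3: a=-4 b=431/309 c=-61/309 d=61/2781
S(27/4) = -20143/6592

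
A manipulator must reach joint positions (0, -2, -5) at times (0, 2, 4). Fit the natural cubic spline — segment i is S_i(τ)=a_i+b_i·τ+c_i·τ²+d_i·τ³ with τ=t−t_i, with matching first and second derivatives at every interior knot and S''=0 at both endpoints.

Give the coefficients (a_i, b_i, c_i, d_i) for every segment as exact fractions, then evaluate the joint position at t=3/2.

  seg 0: a=0 b=-7/8 c=0 d=-1/32
  seg 1: a=-2 b=-5/4 c=-3/16 d=1/32
S(3/2) = -363/256

Δ: Δ0=-1, Δ1=-3/2
row 1: diag=8, rhs=-3; c'=1/4, d'=-3/8
back: M1=-3/8
M: M0=0, M1=-3/8, M2=0
seg 0: a=0, c=M0/2=0, d=(M1−M0)/(6·2)=-1/32, b=Δ0−h0·(2M0+M1)/6=-7/8
seg 1: a=-2, c=M1/2=-3/16, d=(M2−M1)/(6·2)=1/32, b=Δ1−h1·(2M1+M2)/6=-5/4
t_q=3/2 → seg 0, τ=3/2; S=0+-7/8·τ+0·τ²+-1/32·τ³=-363/256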